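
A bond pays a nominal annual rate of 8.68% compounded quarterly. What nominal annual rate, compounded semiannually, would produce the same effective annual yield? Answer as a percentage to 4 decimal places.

8.7742%

EAR = (1 + 0.0868/4)^4 − 1 = 0.089666.
Solve (1 + r/2)^2 = 1.089666: r/2 = 1.089666^(1/2) − 1 = 0.043871, so r = 0.087742 = 8.7742%.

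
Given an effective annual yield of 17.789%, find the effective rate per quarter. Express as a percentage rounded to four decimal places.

4.1780%

The per-quarter rate i satisfies (1 + i)^4 = 1 + 0.17789.
i = 1.17789^(1/4) − 1 = 0.0417804 = 4.1780%.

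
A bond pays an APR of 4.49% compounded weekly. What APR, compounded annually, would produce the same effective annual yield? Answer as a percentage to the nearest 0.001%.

4.590%

EAR = (1 + 0.0449/52)^52 − 1 = 0.045903.
Compounded annually, the equivalent nominal rate is the EAR itself: 4.590%.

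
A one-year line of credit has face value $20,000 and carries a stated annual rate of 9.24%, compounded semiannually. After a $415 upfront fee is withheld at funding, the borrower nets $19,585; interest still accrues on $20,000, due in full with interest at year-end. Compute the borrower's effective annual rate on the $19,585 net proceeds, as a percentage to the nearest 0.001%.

11.773%

Amount owed after one year: 20,000 × (1 + 0.0924/2)^2 = 20,000 × 1.094534 = $21,890.69.
Effective rate on net proceeds: 21,890.69 / 19,585 − 1 = 0.117727 = 11.773%.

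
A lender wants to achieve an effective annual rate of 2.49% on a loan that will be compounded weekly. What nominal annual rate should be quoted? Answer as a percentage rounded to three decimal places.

2.460%

(1 + r/52)^52 − 1 = 0.0249, so 1 + r/52 = 1.0249^(1/52).
r/52 = 0.000473, so r = 0.024601 = 2.460%.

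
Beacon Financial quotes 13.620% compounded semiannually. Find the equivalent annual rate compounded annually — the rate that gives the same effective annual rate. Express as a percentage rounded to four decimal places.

14.0838%

EAR = (1 + 0.13620/2)^2 − 1 = 0.140838.
Compounded annually, the equivalent nominal rate is the EAR itself: 14.0838%.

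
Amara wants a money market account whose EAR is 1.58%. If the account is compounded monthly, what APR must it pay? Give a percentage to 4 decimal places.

1.5687%

(1 + r/12)^12 − 1 = 0.0158, so 1 + r/12 = 1.0158^(1/12).
r/12 = 0.001307, so r = 0.015687 = 1.5687%.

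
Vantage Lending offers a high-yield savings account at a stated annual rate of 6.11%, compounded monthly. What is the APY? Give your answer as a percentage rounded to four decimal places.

6.2840%

EAR = (1 + 0.0611/12)^12 − 1.
= 1.062840 − 1 = 6.2840%.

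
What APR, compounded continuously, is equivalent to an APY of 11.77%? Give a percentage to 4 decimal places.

11.1273%

Continuous: nominal r satisfies e^r − 1 = 0.1177.
r = ln(1 + 0.1177) = ln(1.1177) = 0.111273 = 11.1273%.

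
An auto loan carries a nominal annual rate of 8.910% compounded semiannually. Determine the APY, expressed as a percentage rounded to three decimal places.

EAR = (1 + 0.08910/2)^2 − 1.
= 1.091085 − 1 = 9.108%.

9.108%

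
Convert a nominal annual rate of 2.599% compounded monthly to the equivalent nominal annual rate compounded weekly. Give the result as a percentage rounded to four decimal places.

2.5968%

EAR = (1 + 0.02599/12)^12 − 1 = 0.026302.
Solve (1 + r/52)^52 = 1.026302: r/52 = 1.026302^(1/52) − 1 = 0.000499, so r = 0.025968 = 2.5968%.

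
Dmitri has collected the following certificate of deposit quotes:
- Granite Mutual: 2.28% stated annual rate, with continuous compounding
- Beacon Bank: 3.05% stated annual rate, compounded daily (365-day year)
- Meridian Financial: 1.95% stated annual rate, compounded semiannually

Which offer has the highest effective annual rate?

Granite Mutual: e^0.0228 − 1 = 2.306%
Beacon Bank: (1 + 0.0305/365)^365 − 1 = 3.097%
Meridian Financial: (1 + 0.0195/2)^2 − 1 = 1.960%
The highest effective annual rate is Beacon Bank at 3.097%.

Beacon Bank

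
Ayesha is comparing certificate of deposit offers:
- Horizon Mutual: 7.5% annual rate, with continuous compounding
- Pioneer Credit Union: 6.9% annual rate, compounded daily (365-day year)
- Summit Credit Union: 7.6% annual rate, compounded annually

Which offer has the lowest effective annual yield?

Horizon Mutual: e^0.075 − 1 = 7.788%
Pioneer Credit Union: (1 + 0.069/365)^365 − 1 = 7.143%
Summit Credit Union: compounded annually, EAR = 7.600%
The lowest effective annual rate is Pioneer Credit Union at 7.143%.

Pioneer Credit Union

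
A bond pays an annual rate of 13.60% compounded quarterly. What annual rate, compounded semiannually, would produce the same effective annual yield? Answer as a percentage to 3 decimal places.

EAR = (1 + 0.1360/4)^4 − 1 = 0.143095.
Solve (1 + r/2)^2 = 1.143095: r/2 = 1.143095^(1/2) − 1 = 0.069156, so r = 0.138312 = 13.831%.

13.831%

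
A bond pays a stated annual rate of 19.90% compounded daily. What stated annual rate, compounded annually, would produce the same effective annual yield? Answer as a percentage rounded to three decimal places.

22.012%

EAR = (1 + 0.1990/365)^365 − 1 = 0.220116.
Compounded annually, the equivalent nominal rate is the EAR itself: 22.012%.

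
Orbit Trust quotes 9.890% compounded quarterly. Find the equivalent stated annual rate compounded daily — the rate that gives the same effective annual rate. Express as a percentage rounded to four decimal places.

9.7710%

EAR = (1 + 0.09890/4)^4 − 1 = 0.102629.
Solve (1 + r/365)^365 = 1.102629: r/365 = 1.102629^(1/365) − 1 = 0.000268, so r = 0.097710 = 9.7710%.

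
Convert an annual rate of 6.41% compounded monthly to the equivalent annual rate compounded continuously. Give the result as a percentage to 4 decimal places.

6.3929%

EAR = (1 + 0.0641/12)^12 − 1 = 0.066017.
Equivalent continuous rate: r = ln(1 + 0.066017) = 0.063929 = 6.3929%.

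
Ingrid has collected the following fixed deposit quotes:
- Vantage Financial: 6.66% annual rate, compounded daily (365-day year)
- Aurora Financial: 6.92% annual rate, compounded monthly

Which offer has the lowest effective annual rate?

Vantage Financial

Vantage Financial: (1 + 0.0666/365)^365 − 1 = 6.886%
Aurora Financial: (1 + 0.0692/12)^12 − 1 = 7.144%
The lowest effective annual rate is Vantage Financial at 6.886%.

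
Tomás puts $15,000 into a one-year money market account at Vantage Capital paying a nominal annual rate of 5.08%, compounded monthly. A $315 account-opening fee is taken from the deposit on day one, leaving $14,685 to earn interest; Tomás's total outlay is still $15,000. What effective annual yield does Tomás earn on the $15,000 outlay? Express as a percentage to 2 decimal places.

Value after one year: 14,685 × (1 + 0.0508/12)^12 = 14,685 × 1.052000 = $15,448.61.
Effective yield on the $15,000 outlay: 15,448.61 / 15,000 − 1 = 0.029908 = 2.99%.

2.99%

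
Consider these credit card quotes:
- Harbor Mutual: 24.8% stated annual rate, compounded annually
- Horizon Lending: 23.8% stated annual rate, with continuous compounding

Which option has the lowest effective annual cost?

Harbor Mutual: compounded annually, EAR = 24.800%
Horizon Lending: e^0.238 − 1 = 26.871%
The lowest effective annual rate is Harbor Mutual at 24.800%.

Harbor Mutual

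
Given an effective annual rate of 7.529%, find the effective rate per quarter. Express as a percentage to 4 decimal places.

The per-quarter rate i satisfies (1 + i)^4 = 1 + 0.07529.
i = 1.07529^(1/4) − 1 = 0.0183133 = 1.8313%.

1.8313%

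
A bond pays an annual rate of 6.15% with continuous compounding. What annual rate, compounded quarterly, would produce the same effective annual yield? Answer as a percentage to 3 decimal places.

EAR under continuous compounding: e^0.0615 − 1 = 0.063430.
Solve (1 + r/4)^4 = 1.063430: r/4 = 1.063430^(1/4) − 1 = 0.015494, so r = 0.061975 = 6.198%.

6.198%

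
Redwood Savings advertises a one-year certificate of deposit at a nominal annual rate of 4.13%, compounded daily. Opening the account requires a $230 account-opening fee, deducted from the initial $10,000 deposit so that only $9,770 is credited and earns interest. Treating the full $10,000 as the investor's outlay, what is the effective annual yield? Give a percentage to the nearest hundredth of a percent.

1.82%

Value after one year: 9,770 × (1 + 0.0413/365)^365 = 9,770 × 1.042162 = $10,181.93.
Effective yield on the $10,000 outlay: 10,181.93 / 10,000 − 1 = 0.018193 = 1.82%.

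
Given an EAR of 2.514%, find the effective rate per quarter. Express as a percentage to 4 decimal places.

0.6227%

The per-quarter rate i satisfies (1 + i)^4 = 1 + 0.02514.
i = 1.02514^(1/4) − 1 = 0.0062266 = 0.6227%.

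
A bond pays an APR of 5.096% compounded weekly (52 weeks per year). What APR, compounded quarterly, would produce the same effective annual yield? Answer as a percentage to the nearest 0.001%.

5.126%

EAR = (1 + 0.05096/52)^52 − 1 = 0.052255.
Solve (1 + r/4)^4 = 1.052255: r/4 = 1.052255^(1/4) − 1 = 0.012815, so r = 0.051261 = 5.126%.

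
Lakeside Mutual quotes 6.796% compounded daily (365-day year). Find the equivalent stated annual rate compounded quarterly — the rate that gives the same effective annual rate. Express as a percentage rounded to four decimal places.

EAR = (1 + 0.06796/365)^365 − 1 = 0.070316.
Solve (1 + r/4)^4 = 1.070316: r/4 = 1.070316^(1/4) − 1 = 0.017134, so r = 0.068534 = 6.8534%.

6.8534%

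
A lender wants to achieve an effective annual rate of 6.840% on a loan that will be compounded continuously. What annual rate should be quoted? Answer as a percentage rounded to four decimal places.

Continuous: nominal r satisfies e^r − 1 = 0.06840.
r = ln(1 + 0.06840) = ln(1.06840) = 0.066162 = 6.6162%.

6.6162%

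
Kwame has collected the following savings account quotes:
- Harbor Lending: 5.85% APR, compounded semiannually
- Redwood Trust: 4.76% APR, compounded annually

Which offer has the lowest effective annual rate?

Redwood Trust

Harbor Lending: (1 + 0.0585/2)^2 − 1 = 5.936%
Redwood Trust: compounded annually, EAR = 4.760%
The lowest effective annual rate is Redwood Trust at 4.760%.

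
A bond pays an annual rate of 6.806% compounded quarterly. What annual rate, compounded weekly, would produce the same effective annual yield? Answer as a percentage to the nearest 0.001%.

6.753%

EAR = (1 + 0.06806/4)^4 − 1 = 0.069817.
Solve (1 + r/52)^52 = 1.069817: r/52 = 1.069817^(1/52) − 1 = 0.001299, so r = 0.067531 = 6.753%.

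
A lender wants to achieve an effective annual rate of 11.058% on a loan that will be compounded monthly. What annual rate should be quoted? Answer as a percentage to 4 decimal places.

(1 + r/12)^12 − 1 = 0.11058, so 1 + r/12 = 1.11058^(1/12).
r/12 = 0.008779, so r = 0.105342 = 10.5342%.

10.5342%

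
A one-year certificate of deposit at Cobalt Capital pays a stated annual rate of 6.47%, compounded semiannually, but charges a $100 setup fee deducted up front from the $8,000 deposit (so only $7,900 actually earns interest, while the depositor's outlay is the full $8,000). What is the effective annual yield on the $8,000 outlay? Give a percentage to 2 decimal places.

5.24%

Value after one year: 7,900 × (1 + 0.0647/2)^2 = 7,900 × 1.065747 = $8,419.40.
Effective yield on the $8,000 outlay: 8,419.40 / 8,000 − 1 = 0.052425 = 5.24%.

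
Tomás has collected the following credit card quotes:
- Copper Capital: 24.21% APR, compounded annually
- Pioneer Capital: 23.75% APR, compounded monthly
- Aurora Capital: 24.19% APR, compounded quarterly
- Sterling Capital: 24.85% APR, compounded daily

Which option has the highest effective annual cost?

Sterling Capital

Copper Capital: compounded annually, EAR = 24.210%
Pioneer Capital: (1 + 0.2375/12)^12 − 1 = 26.514%
Aurora Capital: (1 + 0.2419/4)^4 − 1 = 26.474%
Sterling Capital: (1 + 0.2485/365)^365 − 1 = 28.199%
The highest effective annual rate is Sterling Capital at 28.199%.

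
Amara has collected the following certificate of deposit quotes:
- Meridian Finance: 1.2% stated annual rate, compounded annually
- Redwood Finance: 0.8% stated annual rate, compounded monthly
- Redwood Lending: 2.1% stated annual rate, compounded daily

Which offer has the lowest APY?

Meridian Finance: compounded annually, EAR = 1.200%
Redwood Finance: (1 + 0.008/12)^12 − 1 = 0.803%
Redwood Lending: (1 + 0.021/365)^365 − 1 = 2.122%
The lowest effective annual rate is Redwood Finance at 0.803%.

Redwood Finance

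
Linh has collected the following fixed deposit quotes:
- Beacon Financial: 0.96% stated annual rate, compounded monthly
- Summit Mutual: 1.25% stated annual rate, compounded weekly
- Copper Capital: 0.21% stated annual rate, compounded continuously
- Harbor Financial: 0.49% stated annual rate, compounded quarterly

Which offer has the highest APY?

Beacon Financial: (1 + 0.0096/12)^12 − 1 = 0.964%
Summit Mutual: (1 + 0.0125/52)^52 − 1 = 1.258%
Copper Capital: e^0.0021 − 1 = 0.210%
Harbor Financial: (1 + 0.0049/4)^4 − 1 = 0.491%
The highest effective annual rate is Summit Mutual at 1.258%.

Summit Mutual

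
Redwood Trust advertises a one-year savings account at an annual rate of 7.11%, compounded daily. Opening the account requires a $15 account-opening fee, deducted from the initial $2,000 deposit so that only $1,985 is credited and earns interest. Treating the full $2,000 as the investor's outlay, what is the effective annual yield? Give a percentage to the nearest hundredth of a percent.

6.56%

Value after one year: 1,985 × (1 + 0.0711/365)^365 = 1,985 × 1.073681 = $2,131.26.
Effective yield on the $2,000 outlay: 2,131.26 / 2,000 − 1 = 0.065629 = 6.56%.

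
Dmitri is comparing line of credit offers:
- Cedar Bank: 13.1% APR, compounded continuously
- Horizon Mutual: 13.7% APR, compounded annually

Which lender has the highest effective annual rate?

Cedar Bank

Cedar Bank: e^0.131 − 1 = 13.997%
Horizon Mutual: compounded annually, EAR = 13.700%
The highest effective annual rate is Cedar Bank at 13.997%.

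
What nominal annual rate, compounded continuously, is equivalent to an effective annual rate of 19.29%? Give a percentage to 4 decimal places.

17.6387%

Continuous: nominal r satisfies e^r − 1 = 0.1929.
r = ln(1 + 0.1929) = ln(1.1929) = 0.176387 = 17.6387%.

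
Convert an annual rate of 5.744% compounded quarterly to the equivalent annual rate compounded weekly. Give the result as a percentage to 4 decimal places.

5.7063%

EAR = (1 + 0.05744/4)^4 − 1 = 0.058689.
Solve (1 + r/52)^52 = 1.058689: r/52 = 1.058689^(1/52) − 1 = 0.001097, so r = 0.057063 = 5.7063%.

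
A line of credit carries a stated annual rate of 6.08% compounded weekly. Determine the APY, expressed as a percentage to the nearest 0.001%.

6.265%

EAR = (1 + 0.0608/52)^52 − 1.
= (1 + 0.001169)^52 − 1 = 1.062649 − 1 = 6.265%.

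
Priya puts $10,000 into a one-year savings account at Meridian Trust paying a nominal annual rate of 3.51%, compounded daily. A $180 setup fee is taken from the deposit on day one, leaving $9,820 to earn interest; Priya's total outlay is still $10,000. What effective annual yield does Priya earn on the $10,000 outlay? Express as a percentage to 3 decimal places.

Value after one year: 9,820 × (1 + 0.0351/365)^365 = 9,820 × 1.035722 = $10,170.79.
Effective yield on the $10,000 outlay: 10,170.79 / 10,000 − 1 = 0.017079 = 1.708%.

1.708%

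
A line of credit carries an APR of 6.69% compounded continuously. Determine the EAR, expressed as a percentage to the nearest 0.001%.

With continuous compounding, EAR = e^0.0669 − 1.
e^0.0669 = 1.069189, so EAR = 0.069189 = 6.919%.

6.919%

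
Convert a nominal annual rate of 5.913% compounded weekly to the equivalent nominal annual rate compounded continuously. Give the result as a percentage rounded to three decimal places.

EAR = (1 + 0.05913/52)^52 − 1 = 0.060878.
Equivalent continuous rate: r = ln(1 + 0.060878) = 0.059096 = 5.910%.

5.910%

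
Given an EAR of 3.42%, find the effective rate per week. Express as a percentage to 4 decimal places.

0.0647%

The per-week rate i satisfies (1 + i)^52 = 1 + 0.0342.
i = 1.0342^(1/52) − 1 = 0.0006469 = 0.0647%.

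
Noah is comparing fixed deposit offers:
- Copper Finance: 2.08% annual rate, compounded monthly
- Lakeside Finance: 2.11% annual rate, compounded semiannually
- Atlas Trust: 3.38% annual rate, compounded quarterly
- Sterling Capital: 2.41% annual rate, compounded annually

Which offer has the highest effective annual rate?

Atlas Trust

Copper Finance: (1 + 0.0208/12)^12 − 1 = 2.100%
Lakeside Finance: (1 + 0.0211/2)^2 − 1 = 2.121%
Atlas Trust: (1 + 0.0338/4)^4 − 1 = 3.423%
Sterling Capital: compounded annually, EAR = 2.410%
The highest effective annual rate is Atlas Trust at 3.423%.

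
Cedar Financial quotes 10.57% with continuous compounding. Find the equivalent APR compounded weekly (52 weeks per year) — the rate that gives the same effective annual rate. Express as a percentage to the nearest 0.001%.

EAR under continuous compounding: e^0.1057 − 1 = 0.111488.
Solve (1 + r/52)^52 = 1.111488: r/52 = 1.111488^(1/52) − 1 = 0.002035, so r = 0.105808 = 10.581%.

10.581%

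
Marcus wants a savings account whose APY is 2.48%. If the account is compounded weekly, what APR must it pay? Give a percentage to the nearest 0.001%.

2.450%

(1 + r/52)^52 − 1 = 0.0248, so 1 + r/52 = 1.0248^(1/52).
r/52 = 0.000471, so r = 0.024503 = 2.450%.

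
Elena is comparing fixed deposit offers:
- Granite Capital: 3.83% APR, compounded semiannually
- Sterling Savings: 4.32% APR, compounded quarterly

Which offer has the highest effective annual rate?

Granite Capital: (1 + 0.0383/2)^2 − 1 = 3.867%
Sterling Savings: (1 + 0.0432/4)^4 − 1 = 4.390%
The highest effective annual rate is Sterling Savings at 4.390%.

Sterling Savings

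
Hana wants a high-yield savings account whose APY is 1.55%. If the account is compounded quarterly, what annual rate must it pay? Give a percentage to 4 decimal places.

(1 + r/4)^4 − 1 = 0.0155, so 1 + r/4 = 1.0155^(1/4).
r/4 = 0.003853, so r = 0.015411 = 1.5411%.

1.5411%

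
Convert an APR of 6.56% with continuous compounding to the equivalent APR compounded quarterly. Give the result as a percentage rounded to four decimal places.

6.6141%

EAR under continuous compounding: e^0.0656 − 1 = 0.067800.
Solve (1 + r/4)^4 = 1.067800: r/4 = 1.067800^(1/4) − 1 = 0.016535, so r = 0.066141 = 6.6141%.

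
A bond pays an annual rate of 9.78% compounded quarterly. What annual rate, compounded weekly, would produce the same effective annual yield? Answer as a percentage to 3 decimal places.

9.671%

EAR = (1 + 0.0978/4)^4 − 1 = 0.101446.
Solve (1 + r/52)^52 = 1.101446: r/52 = 1.101446^(1/52) − 1 = 0.001860, so r = 0.096713 = 9.671%.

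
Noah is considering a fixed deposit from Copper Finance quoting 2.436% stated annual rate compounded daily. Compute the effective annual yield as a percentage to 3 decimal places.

EAR = (1 + 0.02436/365)^365 − 1.
= 1.024658 − 1 = 2.466%.

2.466%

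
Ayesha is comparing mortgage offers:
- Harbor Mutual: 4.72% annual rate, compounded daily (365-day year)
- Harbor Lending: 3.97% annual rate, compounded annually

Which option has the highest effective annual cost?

Harbor Mutual

Harbor Mutual: (1 + 0.0472/365)^365 − 1 = 4.833%
Harbor Lending: compounded annually, EAR = 3.970%
The highest effective annual rate is Harbor Mutual at 4.833%.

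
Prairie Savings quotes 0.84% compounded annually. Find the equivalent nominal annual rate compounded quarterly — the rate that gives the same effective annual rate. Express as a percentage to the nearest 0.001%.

Compounded annually, EAR = nominal = 0.008400.
Solve (1 + r/4)^4 = 1.008400: r/4 = 1.008400^(1/4) − 1 = 0.002093, so r = 0.008374 = 0.837%.

0.837%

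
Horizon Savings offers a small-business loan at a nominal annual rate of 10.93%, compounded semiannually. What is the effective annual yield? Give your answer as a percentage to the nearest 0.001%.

EAR = (1 + 0.1093/2)^2 − 1.
= (1 + 0.054650)^2 − 1 = 1.112287 − 1 = 11.229%.

11.229%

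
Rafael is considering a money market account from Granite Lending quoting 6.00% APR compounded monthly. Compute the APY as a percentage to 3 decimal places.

EAR = (1 + 0.0600/12)^12 − 1.
= 1.061678 − 1 = 6.168%.

6.168%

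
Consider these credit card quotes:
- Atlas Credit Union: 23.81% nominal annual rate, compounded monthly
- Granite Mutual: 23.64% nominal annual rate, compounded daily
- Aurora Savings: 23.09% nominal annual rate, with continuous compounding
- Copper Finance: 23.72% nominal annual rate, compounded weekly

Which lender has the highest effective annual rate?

Atlas Credit Union: (1 + 0.2381/12)^12 − 1 = 26.588%
Granite Mutual: (1 + 0.2364/365)^365 − 1 = 26.658%
Aurora Savings: e^0.2309 − 1 = 25.973%
Copper Finance: (1 + 0.2372/52)^52 − 1 = 26.701%
The highest effective annual rate is Copper Finance at 26.701%.

Copper Finance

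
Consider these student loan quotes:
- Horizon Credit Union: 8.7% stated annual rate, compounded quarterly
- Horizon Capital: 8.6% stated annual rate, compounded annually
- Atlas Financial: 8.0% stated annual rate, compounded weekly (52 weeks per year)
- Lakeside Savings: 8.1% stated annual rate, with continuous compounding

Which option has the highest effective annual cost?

Horizon Credit Union

Horizon Credit Union: (1 + 0.087/4)^4 − 1 = 8.988%
Horizon Capital: compounded annually, EAR = 8.600%
Atlas Financial: (1 + 0.080/52)^52 − 1 = 8.322%
Lakeside Savings: e^0.081 − 1 = 8.437%
The highest effective annual rate is Horizon Credit Union at 8.988%.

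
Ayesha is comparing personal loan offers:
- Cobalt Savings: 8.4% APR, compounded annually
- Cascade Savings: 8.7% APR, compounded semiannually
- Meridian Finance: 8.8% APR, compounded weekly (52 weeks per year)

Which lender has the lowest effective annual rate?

Cobalt Savings

Cobalt Savings: compounded annually, EAR = 8.400%
Cascade Savings: (1 + 0.087/2)^2 − 1 = 8.889%
Meridian Finance: (1 + 0.088/52)^52 − 1 = 9.191%
The lowest effective annual rate is Cobalt Savings at 8.400%.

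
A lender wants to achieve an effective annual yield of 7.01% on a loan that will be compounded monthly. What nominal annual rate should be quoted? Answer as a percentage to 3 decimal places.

(1 + r/12)^12 − 1 = 0.0701, so 1 + r/12 = 1.0701^(1/12).
r/12 = 0.005662, so r = 0.067944 = 6.794%.

6.794%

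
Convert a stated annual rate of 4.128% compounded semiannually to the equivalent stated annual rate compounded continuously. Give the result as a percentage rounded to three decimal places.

4.086%

EAR = (1 + 0.04128/2)^2 − 1 = 0.041706.
Equivalent continuous rate: r = ln(1 + 0.041706) = 0.040860 = 4.086%.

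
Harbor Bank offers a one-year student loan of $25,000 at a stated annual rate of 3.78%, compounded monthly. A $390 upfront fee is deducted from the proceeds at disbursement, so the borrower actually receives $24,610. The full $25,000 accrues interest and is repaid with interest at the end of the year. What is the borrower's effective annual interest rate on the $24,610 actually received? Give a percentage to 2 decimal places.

Amount owed after one year: 25,000 × (1 + 0.0378/12)^12 = 25,000 × 1.038462 = $25,961.55.
Effective rate on net proceeds: 25,961.55 / 24,610 − 1 = 0.054919 = 5.49%.

5.49%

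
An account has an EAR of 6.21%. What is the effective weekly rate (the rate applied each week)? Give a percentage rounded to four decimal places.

The per-week rate i satisfies (1 + i)^52 = 1 + 0.0621.
i = 1.0621^(1/52) − 1 = 0.0011593 = 0.1159%.

0.1159%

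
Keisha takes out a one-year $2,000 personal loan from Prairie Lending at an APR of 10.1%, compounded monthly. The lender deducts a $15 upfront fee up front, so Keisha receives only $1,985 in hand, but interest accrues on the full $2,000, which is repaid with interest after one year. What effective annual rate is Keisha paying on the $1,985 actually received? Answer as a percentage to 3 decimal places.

11.417%

Amount owed after one year: 2,000 × (1 + 0.101/12)^12 = 2,000 × 1.105809 = $2,211.62.
Effective rate on net proceeds: 2,211.62 / 1,985 − 1 = 0.114165 = 11.417%.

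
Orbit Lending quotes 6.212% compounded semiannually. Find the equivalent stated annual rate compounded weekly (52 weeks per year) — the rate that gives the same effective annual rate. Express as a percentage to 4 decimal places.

6.1211%

EAR = (1 + 0.06212/2)^2 − 1 = 0.063085.
Solve (1 + r/52)^52 = 1.063085: r/52 = 1.063085^(1/52) − 1 = 0.001177, so r = 0.061211 = 6.1211%.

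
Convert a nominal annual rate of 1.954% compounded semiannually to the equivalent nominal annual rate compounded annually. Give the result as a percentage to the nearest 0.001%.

1.964%

EAR = (1 + 0.01954/2)^2 − 1 = 0.019635.
Compounded annually, the equivalent nominal rate is the EAR itself: 1.964%.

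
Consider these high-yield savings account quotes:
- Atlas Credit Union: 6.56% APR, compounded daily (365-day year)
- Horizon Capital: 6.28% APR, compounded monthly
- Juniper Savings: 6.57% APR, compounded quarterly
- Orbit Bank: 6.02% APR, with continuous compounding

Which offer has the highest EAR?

Atlas Credit Union

Atlas Credit Union: (1 + 0.0656/365)^365 − 1 = 6.779%
Horizon Capital: (1 + 0.0628/12)^12 − 1 = 6.464%
Juniper Savings: (1 + 0.0657/4)^4 − 1 = 6.734%
Orbit Bank: e^0.0602 − 1 = 6.205%
The highest effective annual rate is Atlas Credit Union at 6.779%.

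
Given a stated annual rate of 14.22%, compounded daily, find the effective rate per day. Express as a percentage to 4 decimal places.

0.0390%

With a nominal annual rate compounded daily, the periodic rate is the nominal rate divided by 365.
i = 0.1422 / 365 = 0.0003896 = 0.0390%.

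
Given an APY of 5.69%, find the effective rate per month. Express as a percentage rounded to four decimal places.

The per-month rate i satisfies (1 + i)^12 = 1 + 0.0569.
i = 1.0569^(1/12) − 1 = 0.0046223 = 0.4622%.

0.4622%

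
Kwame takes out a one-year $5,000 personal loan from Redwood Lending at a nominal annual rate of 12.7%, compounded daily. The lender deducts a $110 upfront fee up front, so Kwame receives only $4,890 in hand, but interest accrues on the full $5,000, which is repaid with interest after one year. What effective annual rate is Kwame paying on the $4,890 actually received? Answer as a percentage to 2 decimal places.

Amount owed after one year: 5,000 × (1 + 0.127/365)^365 = 5,000 × 1.135392 = $5,676.96.
Effective rate on net proceeds: 5,676.96 / 4,890 − 1 = 0.160932 = 16.09%.

16.09%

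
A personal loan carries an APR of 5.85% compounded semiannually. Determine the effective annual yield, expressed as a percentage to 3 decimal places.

EAR = (1 + 0.0585/2)^2 − 1.
= (1 + 0.029250)^2 − 1 = 1.059356 − 1 = 5.936%.

5.936%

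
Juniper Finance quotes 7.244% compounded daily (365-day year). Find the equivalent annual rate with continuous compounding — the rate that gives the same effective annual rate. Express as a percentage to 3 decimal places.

7.243%

EAR = (1 + 0.07244/365)^365 − 1 = 0.075121.
Equivalent continuous rate: r = ln(1 + 0.075121) = 0.072433 = 7.243%.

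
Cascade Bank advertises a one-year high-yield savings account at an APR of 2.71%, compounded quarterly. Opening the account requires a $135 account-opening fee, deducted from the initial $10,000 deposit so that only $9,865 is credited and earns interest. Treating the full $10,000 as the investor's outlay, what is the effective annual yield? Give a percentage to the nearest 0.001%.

Value after one year: 9,865 × (1 + 0.0271/4)^4 = 9,865 × 1.027377 = $10,135.07.
Effective yield on the $10,000 outlay: 10,135.07 / 10,000 − 1 = 0.013507 = 1.351%.

1.351%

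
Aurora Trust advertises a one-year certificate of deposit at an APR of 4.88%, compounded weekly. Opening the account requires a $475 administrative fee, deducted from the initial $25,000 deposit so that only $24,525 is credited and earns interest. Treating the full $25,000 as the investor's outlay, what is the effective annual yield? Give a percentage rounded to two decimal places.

Value after one year: 24,525 × (1 + 0.0488/52)^52 = 24,525 × 1.049986 = $25,750.91.
Effective yield on the $25,000 outlay: 25,750.91 / 25,000 − 1 = 0.030037 = 3.00%.

3.00%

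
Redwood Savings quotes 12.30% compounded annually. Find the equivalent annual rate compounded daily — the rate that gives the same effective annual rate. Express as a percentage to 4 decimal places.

Compounded annually, EAR = nominal = 0.123000.
Solve (1 + r/365)^365 = 1.123000: r/365 = 1.123000^(1/365) − 1 = 0.000318, so r = 0.116022 = 11.6022%.

11.6022%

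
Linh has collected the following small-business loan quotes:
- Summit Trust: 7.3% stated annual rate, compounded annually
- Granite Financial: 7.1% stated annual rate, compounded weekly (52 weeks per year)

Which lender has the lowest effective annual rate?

Summit Trust: compounded annually, EAR = 7.300%
Granite Financial: (1 + 0.071/52)^52 − 1 = 7.353%
The lowest effective annual rate is Summit Trust at 7.300%.

Summit Trust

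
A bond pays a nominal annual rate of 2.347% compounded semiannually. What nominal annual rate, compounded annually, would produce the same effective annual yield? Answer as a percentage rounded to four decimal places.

2.3608%

EAR = (1 + 0.02347/2)^2 − 1 = 0.023608.
Compounded annually, the equivalent nominal rate is the EAR itself: 2.3608%.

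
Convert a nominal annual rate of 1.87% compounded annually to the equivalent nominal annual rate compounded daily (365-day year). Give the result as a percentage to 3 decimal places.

Compounded annually, EAR = nominal = 0.018700.
Solve (1 + r/365)^365 = 1.018700: r/365 = 1.018700^(1/365) − 1 = 0.000051, so r = 0.018528 = 1.853%.

1.853%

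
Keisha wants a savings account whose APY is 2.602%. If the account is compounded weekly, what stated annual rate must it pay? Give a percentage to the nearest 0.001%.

(1 + r/52)^52 − 1 = 0.02602, so 1 + r/52 = 1.02602^(1/52).
r/52 = 0.000494, so r = 0.025694 = 2.569%.

2.569%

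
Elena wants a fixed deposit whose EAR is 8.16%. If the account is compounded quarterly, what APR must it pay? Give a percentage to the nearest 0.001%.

(1 + r/4)^4 − 1 = 0.0816, so 1 + r/4 = 1.0816^(1/4).
r/4 = 0.019804, so r = 0.079216 = 7.922%.

7.922%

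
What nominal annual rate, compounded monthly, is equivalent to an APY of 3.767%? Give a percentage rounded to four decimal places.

(1 + r/12)^12 − 1 = 0.03767, so 1 + r/12 = 1.03767^(1/12).
r/12 = 0.003086, so r = 0.037035 = 3.7035%.

3.7035%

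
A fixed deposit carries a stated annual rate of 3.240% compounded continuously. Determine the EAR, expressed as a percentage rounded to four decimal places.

3.2931%

With continuous compounding, EAR = e^0.03240 − 1.
e^0.03240 = 1.032931, so EAR = 0.032931 = 3.2931%.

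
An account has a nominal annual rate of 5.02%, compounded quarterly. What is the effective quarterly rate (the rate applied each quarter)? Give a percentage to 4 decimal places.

With a nominal annual rate compounded quarterly, the periodic rate is the nominal rate divided by 4.
i = 0.0502 / 4 = 0.0125500 = 1.2550%.

1.2550%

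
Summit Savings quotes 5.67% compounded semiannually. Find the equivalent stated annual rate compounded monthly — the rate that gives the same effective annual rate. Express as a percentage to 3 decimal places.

EAR = (1 + 0.0567/2)^2 − 1 = 0.057504.
Solve (1 + r/12)^12 = 1.057504: r/12 = 1.057504^(1/12) − 1 = 0.004670, so r = 0.056042 = 5.604%.

5.604%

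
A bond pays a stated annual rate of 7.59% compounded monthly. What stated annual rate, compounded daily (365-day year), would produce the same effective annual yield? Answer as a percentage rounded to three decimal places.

EAR = (1 + 0.0759/12)^12 − 1 = 0.078597.
Solve (1 + r/365)^365 = 1.078597: r/365 = 1.078597^(1/365) − 1 = 0.000207, so r = 0.075669 = 7.567%.

7.567%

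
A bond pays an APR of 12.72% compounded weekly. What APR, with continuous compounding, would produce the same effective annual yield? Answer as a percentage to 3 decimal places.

EAR = (1 + 0.1272/52)^52 − 1 = 0.135468.
Equivalent continuous rate: r = ln(1 + 0.135468) = 0.127045 = 12.704%.

12.704%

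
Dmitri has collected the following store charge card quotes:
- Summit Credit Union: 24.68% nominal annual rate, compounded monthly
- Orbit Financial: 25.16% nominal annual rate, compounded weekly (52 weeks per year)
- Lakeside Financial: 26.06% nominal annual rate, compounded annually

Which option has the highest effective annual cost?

Orbit Financial

Summit Credit Union: (1 + 0.2468/12)^12 − 1 = 27.672%
Orbit Financial: (1 + 0.2516/52)^52 − 1 = 28.530%
Lakeside Financial: compounded annually, EAR = 26.060%
The highest effective annual rate is Orbit Financial at 28.530%.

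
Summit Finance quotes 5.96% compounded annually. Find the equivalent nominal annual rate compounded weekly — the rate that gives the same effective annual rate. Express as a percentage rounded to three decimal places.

Compounded annually, EAR = nominal = 0.059600.
Solve (1 + r/52)^52 = 1.059600: r/52 = 1.059600^(1/52) − 1 = 0.001114, so r = 0.057924 = 5.792%.

5.792%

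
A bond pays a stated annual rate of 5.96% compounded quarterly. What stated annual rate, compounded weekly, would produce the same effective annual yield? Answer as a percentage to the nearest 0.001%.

EAR = (1 + 0.0596/4)^4 − 1 = 0.060945.
Solve (1 + r/52)^52 = 1.060945: r/52 = 1.060945^(1/52) − 1 = 0.001138, so r = 0.059194 = 5.919%.

5.919%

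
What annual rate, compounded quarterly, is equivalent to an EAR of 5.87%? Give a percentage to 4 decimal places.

(1 + r/4)^4 − 1 = 0.0587, so 1 + r/4 = 1.0587^(1/4).
r/4 = 0.014363, so r = 0.057450 = 5.7450%.

5.7450%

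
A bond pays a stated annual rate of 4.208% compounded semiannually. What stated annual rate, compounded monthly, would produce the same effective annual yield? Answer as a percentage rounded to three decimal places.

4.172%

EAR = (1 + 0.04208/2)^2 − 1 = 0.042523.
Solve (1 + r/12)^12 = 1.042523: r/12 = 1.042523^(1/12) − 1 = 0.003476, so r = 0.041716 = 4.172%.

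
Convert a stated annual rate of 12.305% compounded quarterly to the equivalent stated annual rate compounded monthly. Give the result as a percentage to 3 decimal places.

EAR = (1 + 0.12305/4)^4 − 1 = 0.128845.
Solve (1 + r/12)^12 = 1.128845: r/12 = 1.128845^(1/12) − 1 = 0.010151, so r = 0.121809 = 12.181%.

12.181%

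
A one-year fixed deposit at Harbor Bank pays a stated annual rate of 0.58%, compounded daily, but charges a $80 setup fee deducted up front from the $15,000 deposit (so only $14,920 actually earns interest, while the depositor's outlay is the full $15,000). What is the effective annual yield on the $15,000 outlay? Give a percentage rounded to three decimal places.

0.045%

Value after one year: 14,920 × (1 + 0.0058/365)^365 = 14,920 × 1.005817 = $15,006.79.
Effective yield on the $15,000 outlay: 15,006.79 / 15,000 − 1 = 0.000452 = 0.045%.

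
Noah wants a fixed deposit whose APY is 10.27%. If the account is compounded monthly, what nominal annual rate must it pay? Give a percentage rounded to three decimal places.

(1 + r/12)^12 − 1 = 0.1027, so 1 + r/12 = 1.1027^(1/12).
r/12 = 0.008180, so r = 0.098161 = 9.816%.

9.816%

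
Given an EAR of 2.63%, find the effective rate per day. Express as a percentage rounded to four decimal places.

0.0071%

The per-day rate i satisfies (1 + i)^365 = 1 + 0.0263.
i = 1.0263^(1/365) − 1 = 0.0000711 = 0.0071%.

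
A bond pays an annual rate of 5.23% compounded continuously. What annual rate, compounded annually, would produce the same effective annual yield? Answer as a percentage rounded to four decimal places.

5.3692%

EAR under continuous compounding: e^0.0523 − 1 = 0.053692.
Compounded annually, the equivalent nominal rate is the EAR itself: 5.3692%.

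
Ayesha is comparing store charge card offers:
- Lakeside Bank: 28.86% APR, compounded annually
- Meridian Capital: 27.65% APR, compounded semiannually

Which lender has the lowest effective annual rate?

Lakeside Bank: compounded annually, EAR = 28.860%
Meridian Capital: (1 + 0.2765/2)^2 − 1 = 29.561%
The lowest effective annual rate is Lakeside Bank at 28.860%.

Lakeside Bank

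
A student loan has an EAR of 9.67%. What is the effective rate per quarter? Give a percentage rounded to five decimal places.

2.33447%

The per-quarter rate i satisfies (1 + i)^4 = 1 + 0.0967.
i = 1.0967^(1/4) − 1 = 0.0233447 = 2.33447%.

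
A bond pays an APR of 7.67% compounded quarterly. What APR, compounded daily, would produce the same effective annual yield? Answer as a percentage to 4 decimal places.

EAR = (1 + 0.0767/4)^4 − 1 = 0.078934.
Solve (1 + r/365)^365 = 1.078934: r/365 = 1.078934^(1/365) − 1 = 0.000208, so r = 0.075982 = 7.5982%.

7.5982%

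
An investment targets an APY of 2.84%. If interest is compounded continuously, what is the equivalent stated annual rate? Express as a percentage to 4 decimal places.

Continuous: nominal r satisfies e^r − 1 = 0.0284.
r = ln(1 + 0.0284) = ln(1.0284) = 0.028004 = 2.8004%.

2.8004%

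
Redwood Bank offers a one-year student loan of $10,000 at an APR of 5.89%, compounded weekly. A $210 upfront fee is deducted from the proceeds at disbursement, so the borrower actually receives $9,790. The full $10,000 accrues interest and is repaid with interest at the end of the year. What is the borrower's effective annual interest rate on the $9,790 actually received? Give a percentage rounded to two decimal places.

8.34%

Amount owed after one year: 10,000 × (1 + 0.0589/52)^52 = 10,000 × 1.060634 = $10,606.34.
Effective rate on net proceeds: 10,606.34 / 9,790 − 1 = 0.083385 = 8.34%.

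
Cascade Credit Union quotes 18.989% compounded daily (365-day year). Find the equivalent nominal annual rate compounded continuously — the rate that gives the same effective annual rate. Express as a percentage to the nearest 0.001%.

EAR = (1 + 0.18989/365)^365 − 1 = 0.209057.
Equivalent continuous rate: r = ln(1 + 0.209057) = 0.189841 = 18.984%.

18.984%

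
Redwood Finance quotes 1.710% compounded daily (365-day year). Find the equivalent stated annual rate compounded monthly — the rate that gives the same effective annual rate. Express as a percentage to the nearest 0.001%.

EAR = (1 + 0.01710/365)^365 − 1 = 0.017247.
Solve (1 + r/12)^12 = 1.017247: r/12 = 1.017247^(1/12) − 1 = 0.001426, so r = 0.017112 = 1.711%.

1.711%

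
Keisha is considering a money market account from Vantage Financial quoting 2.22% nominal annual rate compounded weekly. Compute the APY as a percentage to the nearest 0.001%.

2.244%

EAR = (1 + 0.0222/52)^52 − 1.
= 1.022443 − 1 = 2.244%.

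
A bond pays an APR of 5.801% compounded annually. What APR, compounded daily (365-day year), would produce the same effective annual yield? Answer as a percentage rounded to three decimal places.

Compounded annually, EAR = nominal = 0.058010.
Solve (1 + r/365)^365 = 1.058010: r/365 = 1.058010^(1/365) − 1 = 0.000155, so r = 0.056394 = 5.639%.

5.639%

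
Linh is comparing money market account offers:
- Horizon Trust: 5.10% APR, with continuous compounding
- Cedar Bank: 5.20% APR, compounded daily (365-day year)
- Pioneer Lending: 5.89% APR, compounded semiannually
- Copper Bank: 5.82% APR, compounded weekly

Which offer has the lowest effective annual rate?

Horizon Trust

Horizon Trust: e^0.0510 − 1 = 5.232%
Cedar Bank: (1 + 0.0520/365)^365 − 1 = 5.337%
Pioneer Lending: (1 + 0.0589/2)^2 − 1 = 5.977%
Copper Bank: (1 + 0.0582/52)^52 − 1 = 5.989%
The lowest effective annual rate is Horizon Trust at 5.232%.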